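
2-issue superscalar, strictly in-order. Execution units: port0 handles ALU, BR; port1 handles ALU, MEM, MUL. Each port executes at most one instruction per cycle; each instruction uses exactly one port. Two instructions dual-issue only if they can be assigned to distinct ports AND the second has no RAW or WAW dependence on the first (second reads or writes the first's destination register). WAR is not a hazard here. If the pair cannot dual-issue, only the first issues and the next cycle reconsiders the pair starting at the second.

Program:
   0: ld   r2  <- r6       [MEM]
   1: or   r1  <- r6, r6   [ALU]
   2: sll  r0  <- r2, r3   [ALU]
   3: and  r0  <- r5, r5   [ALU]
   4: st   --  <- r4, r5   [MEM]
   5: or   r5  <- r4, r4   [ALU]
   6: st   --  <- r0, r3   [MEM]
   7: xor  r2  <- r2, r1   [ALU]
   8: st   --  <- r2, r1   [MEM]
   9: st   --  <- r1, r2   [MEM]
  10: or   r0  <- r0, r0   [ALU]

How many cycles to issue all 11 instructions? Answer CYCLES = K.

c0: i0+i1 ld.MEM;or.ALU  dual
c1: i2 sll.ALU  WAW r0
c2: i3+i4 and.ALU;st.MEM  dual
c3: i5+i6 or.ALU;st.MEM  dual
c4: i7 xor.ALU  RAW r2
c5: i8 st.MEM  no-port MEM/MEM
c6: i9+i10 st.MEM;or.ALU  dual

CYCLES = 7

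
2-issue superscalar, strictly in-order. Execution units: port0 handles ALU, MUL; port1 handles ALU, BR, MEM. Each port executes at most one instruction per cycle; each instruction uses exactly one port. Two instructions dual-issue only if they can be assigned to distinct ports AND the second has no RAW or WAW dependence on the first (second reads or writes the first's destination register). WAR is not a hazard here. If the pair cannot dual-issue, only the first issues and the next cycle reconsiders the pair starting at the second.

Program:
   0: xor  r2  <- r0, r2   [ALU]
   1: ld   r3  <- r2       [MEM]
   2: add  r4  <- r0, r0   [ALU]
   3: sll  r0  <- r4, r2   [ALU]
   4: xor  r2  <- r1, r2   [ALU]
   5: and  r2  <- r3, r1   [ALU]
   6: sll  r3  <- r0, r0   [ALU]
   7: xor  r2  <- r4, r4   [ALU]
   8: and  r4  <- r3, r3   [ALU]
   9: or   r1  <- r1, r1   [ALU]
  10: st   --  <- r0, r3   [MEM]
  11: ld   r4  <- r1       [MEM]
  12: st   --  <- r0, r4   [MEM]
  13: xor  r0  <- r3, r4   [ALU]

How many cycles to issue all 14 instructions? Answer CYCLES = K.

c0: i0 xor  RAW r2
c1: i1/i2 ld add  2-wide
c2: i3/i4 sll xor  2-wide
c3: i5/i6 and sll  2-wide
c4: i7/i8 xor and  2-wide
c5: i9/i10 or st  2-wide
c6: i11 ld  no-port MEM/MEM
c7: i12/i13 st xor  2-wide

CYCLES = 8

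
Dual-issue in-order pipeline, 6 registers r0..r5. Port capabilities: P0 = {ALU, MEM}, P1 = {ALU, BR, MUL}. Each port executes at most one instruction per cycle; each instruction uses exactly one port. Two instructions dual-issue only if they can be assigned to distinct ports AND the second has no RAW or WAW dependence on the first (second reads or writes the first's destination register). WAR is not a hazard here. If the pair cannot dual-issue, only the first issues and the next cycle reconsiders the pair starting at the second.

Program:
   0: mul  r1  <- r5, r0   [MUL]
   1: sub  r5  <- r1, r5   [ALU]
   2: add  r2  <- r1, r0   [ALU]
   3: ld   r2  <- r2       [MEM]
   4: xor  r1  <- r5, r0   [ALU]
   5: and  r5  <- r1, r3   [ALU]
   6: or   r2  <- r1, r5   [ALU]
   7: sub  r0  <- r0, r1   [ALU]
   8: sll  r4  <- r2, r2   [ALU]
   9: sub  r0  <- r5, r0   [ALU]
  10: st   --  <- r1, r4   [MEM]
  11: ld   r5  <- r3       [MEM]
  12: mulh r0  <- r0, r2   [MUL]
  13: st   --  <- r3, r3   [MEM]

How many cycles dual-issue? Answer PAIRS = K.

  cy0 -> i0 (mul.MUL) RAW r1
  cy1 -> i1&i2 (sub.ALU+add.ALU) pair
  cy2 -> i3&i4 (ld.MEM+xor.ALU) pair
  cy3 -> i5 (and.ALU) RAW r5
  cy4 -> i6&i7 (or.ALU+sub.ALU) pair
  cy5 -> i8&i9 (sll.ALU+sub.ALU) pair
  cy6 -> i10 (st.MEM) no-port MEM/MEM
  cy7 -> i11&i12 (ld.MEM+mulh.MUL) pair
  cy8 -> i13 (st.MEM) tail

PAIRS = 5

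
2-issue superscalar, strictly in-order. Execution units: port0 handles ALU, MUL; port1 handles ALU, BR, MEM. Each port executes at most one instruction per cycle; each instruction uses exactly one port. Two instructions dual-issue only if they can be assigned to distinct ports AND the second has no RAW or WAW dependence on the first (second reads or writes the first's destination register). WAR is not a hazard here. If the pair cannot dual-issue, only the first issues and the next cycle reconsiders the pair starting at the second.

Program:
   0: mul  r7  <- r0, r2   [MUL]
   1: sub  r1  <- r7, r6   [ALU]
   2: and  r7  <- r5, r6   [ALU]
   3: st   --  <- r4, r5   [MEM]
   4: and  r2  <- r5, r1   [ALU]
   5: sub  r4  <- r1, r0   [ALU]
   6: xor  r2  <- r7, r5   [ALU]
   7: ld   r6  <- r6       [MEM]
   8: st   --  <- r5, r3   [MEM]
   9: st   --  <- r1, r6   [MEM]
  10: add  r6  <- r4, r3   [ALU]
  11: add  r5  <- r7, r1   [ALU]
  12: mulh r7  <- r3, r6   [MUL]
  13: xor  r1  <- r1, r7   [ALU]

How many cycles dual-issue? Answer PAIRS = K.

  cy0 -> i0 (mul) RAW r7
  cy1 -> i1+i2 (sub and) dual
  cy2 -> i3+i4 (st and) dual
  cy3 -> i5+i6 (sub xor) dual
  cy4 -> i7 (ld) no-port MEM/MEM
  cy5 -> i8 (st) no-port MEM/MEM
  cy6 -> i9+i10 (st add) dual
  cy7 -> i11+i12 (add mulh) dual
  cy8 -> i13 (xor) tail

PAIRS = 5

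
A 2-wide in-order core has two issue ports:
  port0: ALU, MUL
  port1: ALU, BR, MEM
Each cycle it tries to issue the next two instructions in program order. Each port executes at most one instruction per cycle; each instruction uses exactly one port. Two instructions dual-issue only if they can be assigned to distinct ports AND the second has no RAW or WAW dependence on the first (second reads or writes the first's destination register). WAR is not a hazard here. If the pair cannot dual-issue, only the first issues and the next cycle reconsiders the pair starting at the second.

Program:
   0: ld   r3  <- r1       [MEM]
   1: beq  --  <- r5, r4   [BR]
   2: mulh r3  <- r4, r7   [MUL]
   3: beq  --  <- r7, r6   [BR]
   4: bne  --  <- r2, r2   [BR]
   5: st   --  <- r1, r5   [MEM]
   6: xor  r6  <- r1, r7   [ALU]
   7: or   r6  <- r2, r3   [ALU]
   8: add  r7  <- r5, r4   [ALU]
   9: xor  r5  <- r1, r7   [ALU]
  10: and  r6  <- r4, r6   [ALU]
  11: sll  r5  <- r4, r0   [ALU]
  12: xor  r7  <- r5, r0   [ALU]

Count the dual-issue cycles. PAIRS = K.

PAIRS = 4

0. ld @i0  | no-port MEM/BR
1. beq/mulh @i1+i2  | 2-wide
2. beq @i3  | no-port BR/BR
3. bne @i4  | no-port BR/MEM
4. st/xor @i5+i6  | 2-wide
5. or/add @i7+i8  | 2-wide
6. xor/and @i9+i10  | 2-wide
7. sll @i11  | RAW r5
8. xor @i12  | tail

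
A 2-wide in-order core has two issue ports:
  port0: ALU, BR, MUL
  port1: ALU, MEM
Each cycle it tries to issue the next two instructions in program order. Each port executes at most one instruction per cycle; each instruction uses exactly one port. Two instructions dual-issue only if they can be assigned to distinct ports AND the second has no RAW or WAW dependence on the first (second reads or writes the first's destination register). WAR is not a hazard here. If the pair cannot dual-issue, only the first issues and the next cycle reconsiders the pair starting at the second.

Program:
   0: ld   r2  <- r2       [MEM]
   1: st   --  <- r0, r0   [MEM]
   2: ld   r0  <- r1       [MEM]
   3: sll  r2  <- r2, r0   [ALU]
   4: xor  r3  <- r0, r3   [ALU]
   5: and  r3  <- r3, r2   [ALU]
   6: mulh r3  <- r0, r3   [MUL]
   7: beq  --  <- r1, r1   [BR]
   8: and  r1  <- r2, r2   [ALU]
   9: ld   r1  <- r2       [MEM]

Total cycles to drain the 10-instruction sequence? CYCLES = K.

CYCLES = 8

#0 head=0: ld.MEM i0 no-port MEM/MEM
#1 head=1: st.MEM i1 no-port MEM/MEM
#2 head=2: ld.MEM i2 RAW r0
#3 head=3: sll.ALU/xor.ALU i3/i4 dual
#4 head=5: and.ALU i5 RAW+WAW r3
#5 head=6: mulh.MUL i6 no-port MUL/BR
#6 head=7: beq.BR/and.ALU i7/i8 dual
#7 head=9: ld.MEM i9 tail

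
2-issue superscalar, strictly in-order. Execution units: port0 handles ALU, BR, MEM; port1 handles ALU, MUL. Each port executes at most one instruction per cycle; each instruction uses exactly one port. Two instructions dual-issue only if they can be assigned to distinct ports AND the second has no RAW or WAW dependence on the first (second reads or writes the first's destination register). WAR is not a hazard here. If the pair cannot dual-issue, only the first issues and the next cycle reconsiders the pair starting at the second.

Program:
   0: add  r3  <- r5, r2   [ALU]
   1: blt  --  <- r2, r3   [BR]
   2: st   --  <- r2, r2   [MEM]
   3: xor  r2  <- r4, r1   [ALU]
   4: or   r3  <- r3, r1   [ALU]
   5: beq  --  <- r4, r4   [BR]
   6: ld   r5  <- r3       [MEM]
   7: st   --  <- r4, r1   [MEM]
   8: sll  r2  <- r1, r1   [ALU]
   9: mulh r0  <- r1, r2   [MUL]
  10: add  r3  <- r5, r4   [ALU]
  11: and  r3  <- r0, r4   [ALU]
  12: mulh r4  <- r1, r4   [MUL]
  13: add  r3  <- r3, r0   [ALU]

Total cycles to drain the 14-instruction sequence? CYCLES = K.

t=0 i0:add ; RAW r3
t=1 i1:blt ; no-port BR/MEM
t=2 i2+i3:st xor ; dual
t=3 i4+i5:or beq ; dual
t=4 i6:ld ; no-port MEM/MEM
t=5 i7+i8:st sll ; dual
t=6 i9+i10:mulh add ; dual
t=7 i11+i12:and mulh ; dual
t=8 i13:add ; tail

CYCLES = 9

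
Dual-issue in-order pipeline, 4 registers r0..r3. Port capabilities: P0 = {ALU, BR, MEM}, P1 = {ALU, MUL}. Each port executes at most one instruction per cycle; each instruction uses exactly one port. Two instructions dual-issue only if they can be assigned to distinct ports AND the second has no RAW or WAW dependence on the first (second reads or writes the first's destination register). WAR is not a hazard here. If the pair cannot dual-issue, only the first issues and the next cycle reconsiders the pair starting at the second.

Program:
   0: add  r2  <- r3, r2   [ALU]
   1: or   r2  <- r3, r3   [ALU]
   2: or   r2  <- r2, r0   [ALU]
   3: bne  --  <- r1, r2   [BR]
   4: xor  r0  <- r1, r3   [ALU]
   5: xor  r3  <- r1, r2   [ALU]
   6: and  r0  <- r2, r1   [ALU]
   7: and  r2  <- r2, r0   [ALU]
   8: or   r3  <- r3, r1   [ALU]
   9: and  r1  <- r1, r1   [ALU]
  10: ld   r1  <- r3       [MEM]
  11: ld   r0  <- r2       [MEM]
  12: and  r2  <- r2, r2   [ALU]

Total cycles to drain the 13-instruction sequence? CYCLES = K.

[0] i0  add  -- WAW r2
[1] i1  or  -- RAW+WAW r2
[2] i2  or  -- RAW r2
[3] i3/i4  bne+xor  -- 2-wide
[4] i5/i6  xor+and  -- 2-wide
[5] i7/i8  and+or  -- 2-wide
[6] i9  and  -- WAW r1
[7] i10  ld  -- no-port MEM/MEM
[8] i11/i12  ld+and  -- 2-wide

CYCLES = 9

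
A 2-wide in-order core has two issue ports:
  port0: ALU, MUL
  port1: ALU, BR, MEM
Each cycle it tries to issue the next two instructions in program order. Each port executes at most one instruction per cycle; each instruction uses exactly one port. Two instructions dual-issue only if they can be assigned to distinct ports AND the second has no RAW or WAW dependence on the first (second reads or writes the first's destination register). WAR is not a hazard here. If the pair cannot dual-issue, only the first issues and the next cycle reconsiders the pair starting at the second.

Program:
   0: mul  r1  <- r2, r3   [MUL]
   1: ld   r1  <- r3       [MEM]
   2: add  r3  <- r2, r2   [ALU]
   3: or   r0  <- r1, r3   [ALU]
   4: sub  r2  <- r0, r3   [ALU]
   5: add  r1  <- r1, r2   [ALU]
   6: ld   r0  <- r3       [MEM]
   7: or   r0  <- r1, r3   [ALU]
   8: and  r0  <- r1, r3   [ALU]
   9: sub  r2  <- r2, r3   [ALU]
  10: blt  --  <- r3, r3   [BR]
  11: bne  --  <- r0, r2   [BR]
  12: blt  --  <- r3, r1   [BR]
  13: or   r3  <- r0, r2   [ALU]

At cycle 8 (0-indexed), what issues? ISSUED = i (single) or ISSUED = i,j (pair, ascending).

[0] i0  mul  -- WAW r1
[1] i1,i2  ld/add  -- dual
[2] i3  or  -- RAW r0
[3] i4  sub  -- RAW r2
[4] i5,i6  add/ld  -- dual
[5] i7  or  -- WAW r0
[6] i8,i9  and/sub  -- dual
[7] i10  blt  -- no-port BR/BR
[8] i11  bne  -- no-port BR/BR
[9] i12,i13  blt/or  -- dual

ISSUED = 11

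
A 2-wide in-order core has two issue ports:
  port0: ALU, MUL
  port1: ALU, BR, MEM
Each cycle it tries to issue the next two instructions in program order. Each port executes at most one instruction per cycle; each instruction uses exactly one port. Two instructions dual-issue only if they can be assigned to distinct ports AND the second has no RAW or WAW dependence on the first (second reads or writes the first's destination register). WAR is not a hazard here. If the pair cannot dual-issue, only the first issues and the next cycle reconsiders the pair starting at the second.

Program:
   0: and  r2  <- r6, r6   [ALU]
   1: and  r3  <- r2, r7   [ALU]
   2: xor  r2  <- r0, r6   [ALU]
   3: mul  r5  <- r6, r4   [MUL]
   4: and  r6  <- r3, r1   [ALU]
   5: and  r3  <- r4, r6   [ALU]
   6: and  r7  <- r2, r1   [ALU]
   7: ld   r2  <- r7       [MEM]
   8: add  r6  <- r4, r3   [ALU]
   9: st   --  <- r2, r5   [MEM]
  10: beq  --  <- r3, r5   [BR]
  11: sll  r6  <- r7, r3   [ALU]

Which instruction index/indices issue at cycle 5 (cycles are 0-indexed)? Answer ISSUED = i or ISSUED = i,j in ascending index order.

0. and.ALU @i0  | RAW r2
1. and.ALU/xor.ALU @i1&i2  | pair
2. mul.MUL/and.ALU @i3&i4  | pair
3. and.ALU/and.ALU @i5&i6  | pair
4. ld.MEM/add.ALU @i7&i8  | pair
5. st.MEM @i9  | no-port MEM/BR
6. beq.BR/sll.ALU @i10&i11  | pair

ISSUED = 9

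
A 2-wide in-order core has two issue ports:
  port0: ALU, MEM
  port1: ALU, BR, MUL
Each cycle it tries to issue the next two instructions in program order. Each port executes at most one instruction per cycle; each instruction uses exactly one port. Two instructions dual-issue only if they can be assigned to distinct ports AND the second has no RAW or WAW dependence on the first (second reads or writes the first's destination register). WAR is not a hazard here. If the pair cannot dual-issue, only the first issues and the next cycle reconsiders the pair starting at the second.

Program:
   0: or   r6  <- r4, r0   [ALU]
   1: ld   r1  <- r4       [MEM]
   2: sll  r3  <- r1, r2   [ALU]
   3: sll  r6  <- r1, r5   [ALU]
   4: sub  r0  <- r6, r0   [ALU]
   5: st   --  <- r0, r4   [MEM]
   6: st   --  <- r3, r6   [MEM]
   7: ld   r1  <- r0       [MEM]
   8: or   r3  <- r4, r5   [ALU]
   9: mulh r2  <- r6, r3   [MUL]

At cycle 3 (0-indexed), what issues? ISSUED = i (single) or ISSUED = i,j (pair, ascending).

ISSUED = 5

  cy0 -> i0&i1 (or ld) 2-wide
  cy1 -> i2&i3 (sll sll) 2-wide
  cy2 -> i4 (sub) RAW r0
  cy3 -> i5 (st) no-port MEM/MEM
  cy4 -> i6 (st) no-port MEM/MEM
  cy5 -> i7&i8 (ld or) 2-wide
  cy6 -> i9 (mulh) tail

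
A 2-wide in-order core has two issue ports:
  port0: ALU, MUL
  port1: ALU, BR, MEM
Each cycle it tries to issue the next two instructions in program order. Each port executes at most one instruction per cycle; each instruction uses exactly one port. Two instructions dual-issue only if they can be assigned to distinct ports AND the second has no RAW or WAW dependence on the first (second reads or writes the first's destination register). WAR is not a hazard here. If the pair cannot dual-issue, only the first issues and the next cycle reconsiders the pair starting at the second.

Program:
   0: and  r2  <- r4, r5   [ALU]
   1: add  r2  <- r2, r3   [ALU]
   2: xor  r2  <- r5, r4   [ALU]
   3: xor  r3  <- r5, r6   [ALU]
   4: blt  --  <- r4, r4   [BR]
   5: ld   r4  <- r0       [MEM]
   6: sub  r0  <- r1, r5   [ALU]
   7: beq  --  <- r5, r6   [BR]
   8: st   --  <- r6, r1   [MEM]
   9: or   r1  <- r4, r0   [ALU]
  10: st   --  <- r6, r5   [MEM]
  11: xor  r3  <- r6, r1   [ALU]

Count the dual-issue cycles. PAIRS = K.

PAIRS = 4

[0] i0  and  -- RAW+WAW r2
[1] i1  add  -- WAW r2
[2] i2,i3  xor/xor  -- dual
[3] i4  blt  -- no-port BR/MEM
[4] i5,i6  ld/sub  -- dual
[5] i7  beq  -- no-port BR/MEM
[6] i8,i9  st/or  -- dual
[7] i10,i11  st/xor  -- dual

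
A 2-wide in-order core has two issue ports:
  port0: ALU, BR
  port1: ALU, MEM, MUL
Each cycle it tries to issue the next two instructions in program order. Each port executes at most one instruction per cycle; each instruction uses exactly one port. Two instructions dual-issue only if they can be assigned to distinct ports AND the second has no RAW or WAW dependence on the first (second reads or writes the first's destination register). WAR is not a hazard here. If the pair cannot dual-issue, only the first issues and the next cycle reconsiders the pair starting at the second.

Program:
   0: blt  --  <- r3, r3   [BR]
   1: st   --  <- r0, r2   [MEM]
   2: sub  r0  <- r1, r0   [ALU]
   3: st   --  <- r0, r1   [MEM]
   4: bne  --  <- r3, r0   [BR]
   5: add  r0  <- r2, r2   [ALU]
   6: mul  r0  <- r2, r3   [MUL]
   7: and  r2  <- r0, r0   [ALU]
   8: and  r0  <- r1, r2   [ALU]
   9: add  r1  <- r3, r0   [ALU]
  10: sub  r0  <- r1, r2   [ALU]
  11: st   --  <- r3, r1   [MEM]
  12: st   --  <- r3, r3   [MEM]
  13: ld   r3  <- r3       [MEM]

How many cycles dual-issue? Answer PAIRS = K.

PAIRS = 3

  cy0 -> i0+i1 (blt st) 2-wide
  cy1 -> i2 (sub) RAW r0
  cy2 -> i3+i4 (st bne) 2-wide
  cy3 -> i5 (add) WAW r0
  cy4 -> i6 (mul) RAW r0
  cy5 -> i7 (and) RAW r2
  cy6 -> i8 (and) RAW r0
  cy7 -> i9 (add) RAW r1
  cy8 -> i10+i11 (sub st) 2-wide
  cy9 -> i12 (st) no-port MEM/MEM
  cy10 -> i13 (ld) tail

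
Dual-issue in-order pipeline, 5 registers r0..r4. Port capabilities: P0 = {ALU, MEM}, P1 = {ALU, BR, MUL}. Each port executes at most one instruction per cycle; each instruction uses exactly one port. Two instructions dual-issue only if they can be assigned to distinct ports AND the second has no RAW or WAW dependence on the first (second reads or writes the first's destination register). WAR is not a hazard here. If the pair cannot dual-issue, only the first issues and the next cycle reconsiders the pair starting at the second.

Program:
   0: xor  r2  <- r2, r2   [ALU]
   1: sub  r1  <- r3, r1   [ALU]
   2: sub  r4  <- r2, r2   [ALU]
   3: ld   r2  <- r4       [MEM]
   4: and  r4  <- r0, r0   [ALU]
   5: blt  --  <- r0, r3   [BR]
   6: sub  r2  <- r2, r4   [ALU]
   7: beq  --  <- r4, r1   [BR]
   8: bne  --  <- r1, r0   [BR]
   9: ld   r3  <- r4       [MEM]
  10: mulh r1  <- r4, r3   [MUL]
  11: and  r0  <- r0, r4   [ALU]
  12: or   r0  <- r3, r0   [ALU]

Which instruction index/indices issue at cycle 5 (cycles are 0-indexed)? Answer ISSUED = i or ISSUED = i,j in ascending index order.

ISSUED = 8,9

[0] i0/i1  xor+sub  -- 2-wide
[1] i2  sub  -- RAW r4
[2] i3/i4  ld+and  -- 2-wide
[3] i5/i6  blt+sub  -- 2-wide
[4] i7  beq  -- no-port BR/BR
[5] i8/i9  bne+ld  -- 2-wide
[6] i10/i11  mulh+and  -- 2-wide
[7] i12  or  -- tail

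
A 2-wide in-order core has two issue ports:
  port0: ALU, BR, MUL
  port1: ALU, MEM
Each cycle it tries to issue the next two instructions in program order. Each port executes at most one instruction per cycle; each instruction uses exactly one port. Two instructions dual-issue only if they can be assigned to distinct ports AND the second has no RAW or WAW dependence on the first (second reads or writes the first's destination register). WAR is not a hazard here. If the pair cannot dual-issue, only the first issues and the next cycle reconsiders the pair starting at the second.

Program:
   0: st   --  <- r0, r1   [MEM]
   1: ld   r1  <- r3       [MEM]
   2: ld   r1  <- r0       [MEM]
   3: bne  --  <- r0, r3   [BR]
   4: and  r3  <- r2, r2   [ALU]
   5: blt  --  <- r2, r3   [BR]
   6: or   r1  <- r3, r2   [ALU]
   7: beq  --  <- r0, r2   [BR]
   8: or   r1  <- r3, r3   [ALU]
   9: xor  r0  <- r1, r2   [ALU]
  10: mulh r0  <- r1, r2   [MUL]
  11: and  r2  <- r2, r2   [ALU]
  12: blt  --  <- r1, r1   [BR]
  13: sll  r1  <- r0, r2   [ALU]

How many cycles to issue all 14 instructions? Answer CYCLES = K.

#0 head=0: st i0 no-port MEM/MEM
#1 head=1: ld i1 no-port MEM/MEM
#2 head=2: ld/bne i2,i3 dual
#3 head=4: and i4 RAW r3
#4 head=5: blt/or i5,i6 dual
#5 head=7: beq/or i7,i8 dual
#6 head=9: xor i9 WAW r0
#7 head=10: mulh/and i10,i11 dual
#8 head=12: blt/sll i12,i13 dual

CYCLES = 9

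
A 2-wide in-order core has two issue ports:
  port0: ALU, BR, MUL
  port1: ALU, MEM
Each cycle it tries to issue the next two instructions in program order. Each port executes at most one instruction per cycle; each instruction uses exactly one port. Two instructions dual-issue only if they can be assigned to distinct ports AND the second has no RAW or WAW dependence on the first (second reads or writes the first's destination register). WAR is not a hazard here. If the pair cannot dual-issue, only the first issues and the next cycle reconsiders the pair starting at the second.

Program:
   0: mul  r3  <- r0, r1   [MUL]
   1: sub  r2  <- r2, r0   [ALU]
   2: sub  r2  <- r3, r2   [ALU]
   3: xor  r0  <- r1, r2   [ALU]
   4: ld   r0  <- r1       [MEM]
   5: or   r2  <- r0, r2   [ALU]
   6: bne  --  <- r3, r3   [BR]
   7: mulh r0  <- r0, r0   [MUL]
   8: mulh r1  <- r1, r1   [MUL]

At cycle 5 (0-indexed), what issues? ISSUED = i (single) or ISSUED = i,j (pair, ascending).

c0: i0,i1 mul+sub  pair
c1: i2 sub  RAW r2
c2: i3 xor  WAW r0
c3: i4 ld  RAW r0
c4: i5,i6 or+bne  pair
c5: i7 mulh  no-port MUL/MUL
c6: i8 mulh  tail

ISSUED = 7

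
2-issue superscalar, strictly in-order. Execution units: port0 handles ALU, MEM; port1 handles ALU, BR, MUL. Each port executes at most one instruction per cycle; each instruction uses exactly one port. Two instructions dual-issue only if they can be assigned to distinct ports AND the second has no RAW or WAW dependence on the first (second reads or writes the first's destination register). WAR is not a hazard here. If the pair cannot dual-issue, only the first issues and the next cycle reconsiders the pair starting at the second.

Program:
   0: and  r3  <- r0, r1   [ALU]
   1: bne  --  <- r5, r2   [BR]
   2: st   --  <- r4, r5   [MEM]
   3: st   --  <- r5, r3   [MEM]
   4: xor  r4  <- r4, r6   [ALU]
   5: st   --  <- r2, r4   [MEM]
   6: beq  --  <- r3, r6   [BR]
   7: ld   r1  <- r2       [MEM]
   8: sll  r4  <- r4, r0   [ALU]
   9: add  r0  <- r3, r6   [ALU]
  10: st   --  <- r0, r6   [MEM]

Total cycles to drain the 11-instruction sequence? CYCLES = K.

CYCLES = 7

  cy0 -> i0/i1 (and.ALU+bne.BR) 2-wide
  cy1 -> i2 (st.MEM) no-port MEM/MEM
  cy2 -> i3/i4 (st.MEM+xor.ALU) 2-wide
  cy3 -> i5/i6 (st.MEM+beq.BR) 2-wide
  cy4 -> i7/i8 (ld.MEM+sll.ALU) 2-wide
  cy5 -> i9 (add.ALU) RAW r0
  cy6 -> i10 (st.MEM) tail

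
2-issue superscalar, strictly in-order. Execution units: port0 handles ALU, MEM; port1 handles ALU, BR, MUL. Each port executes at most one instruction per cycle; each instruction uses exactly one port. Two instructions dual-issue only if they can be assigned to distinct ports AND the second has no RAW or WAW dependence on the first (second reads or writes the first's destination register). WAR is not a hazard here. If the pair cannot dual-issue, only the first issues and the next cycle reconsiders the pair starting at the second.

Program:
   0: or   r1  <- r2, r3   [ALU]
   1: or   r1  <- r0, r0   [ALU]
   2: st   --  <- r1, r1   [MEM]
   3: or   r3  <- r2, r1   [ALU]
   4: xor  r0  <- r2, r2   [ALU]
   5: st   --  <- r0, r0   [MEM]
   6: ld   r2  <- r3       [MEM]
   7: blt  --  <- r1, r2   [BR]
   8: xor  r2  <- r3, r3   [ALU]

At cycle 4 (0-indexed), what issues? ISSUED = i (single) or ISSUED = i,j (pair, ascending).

#0 head=0: or.ALU i0 WAW r1
#1 head=1: or.ALU i1 RAW r1
#2 head=2: st.MEM+or.ALU i2/i3 2-wide
#3 head=4: xor.ALU i4 RAW r0
#4 head=5: st.MEM i5 no-port MEM/MEM
#5 head=6: ld.MEM i6 RAW r2
#6 head=7: blt.BR+xor.ALU i7/i8 2-wide

ISSUED = 5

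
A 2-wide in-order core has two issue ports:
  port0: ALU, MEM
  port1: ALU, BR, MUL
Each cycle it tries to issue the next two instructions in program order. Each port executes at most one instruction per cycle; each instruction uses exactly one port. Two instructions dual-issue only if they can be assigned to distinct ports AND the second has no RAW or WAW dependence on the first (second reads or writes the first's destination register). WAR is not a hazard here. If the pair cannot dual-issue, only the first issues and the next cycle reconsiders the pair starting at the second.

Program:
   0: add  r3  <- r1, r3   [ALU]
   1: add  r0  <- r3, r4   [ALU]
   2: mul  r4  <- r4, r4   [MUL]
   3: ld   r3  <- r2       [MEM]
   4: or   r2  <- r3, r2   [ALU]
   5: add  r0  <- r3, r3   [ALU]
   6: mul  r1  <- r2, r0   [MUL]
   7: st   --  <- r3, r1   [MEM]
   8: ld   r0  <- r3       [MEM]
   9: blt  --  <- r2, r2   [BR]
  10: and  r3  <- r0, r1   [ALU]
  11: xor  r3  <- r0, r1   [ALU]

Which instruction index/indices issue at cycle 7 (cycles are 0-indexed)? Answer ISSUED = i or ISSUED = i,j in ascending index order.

  cy0 -> i0 (add.ALU) RAW r3
  cy1 -> i1+i2 (add.ALU+mul.MUL) dual
  cy2 -> i3 (ld.MEM) RAW r3
  cy3 -> i4+i5 (or.ALU+add.ALU) dual
  cy4 -> i6 (mul.MUL) RAW r1
  cy5 -> i7 (st.MEM) no-port MEM/MEM
  cy6 -> i8+i9 (ld.MEM+blt.BR) dual
  cy7 -> i10 (and.ALU) WAW r3
  cy8 -> i11 (xor.ALU) tail

ISSUED = 10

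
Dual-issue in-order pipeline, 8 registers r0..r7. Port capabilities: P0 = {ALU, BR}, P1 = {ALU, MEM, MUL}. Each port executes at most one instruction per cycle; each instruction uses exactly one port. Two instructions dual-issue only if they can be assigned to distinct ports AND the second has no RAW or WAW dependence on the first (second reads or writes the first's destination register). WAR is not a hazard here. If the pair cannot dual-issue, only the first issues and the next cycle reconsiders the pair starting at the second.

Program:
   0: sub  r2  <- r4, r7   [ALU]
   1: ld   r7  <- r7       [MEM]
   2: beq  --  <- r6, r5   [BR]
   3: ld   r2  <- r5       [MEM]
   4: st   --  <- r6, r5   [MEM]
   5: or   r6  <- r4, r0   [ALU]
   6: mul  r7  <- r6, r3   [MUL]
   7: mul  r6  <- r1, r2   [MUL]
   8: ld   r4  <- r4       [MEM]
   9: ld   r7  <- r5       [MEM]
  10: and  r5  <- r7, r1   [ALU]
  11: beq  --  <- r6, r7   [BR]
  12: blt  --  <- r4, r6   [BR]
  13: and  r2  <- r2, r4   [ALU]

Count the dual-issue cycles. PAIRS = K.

t=0 i0+i1:sub+ld ; dual
t=1 i2+i3:beq+ld ; dual
t=2 i4+i5:st+or ; dual
t=3 i6:mul ; no-port MUL/MUL
t=4 i7:mul ; no-port MUL/MEM
t=5 i8:ld ; no-port MEM/MEM
t=6 i9:ld ; RAW r7
t=7 i10+i11:and+beq ; dual
t=8 i12+i13:blt+and ; dual

PAIRS = 5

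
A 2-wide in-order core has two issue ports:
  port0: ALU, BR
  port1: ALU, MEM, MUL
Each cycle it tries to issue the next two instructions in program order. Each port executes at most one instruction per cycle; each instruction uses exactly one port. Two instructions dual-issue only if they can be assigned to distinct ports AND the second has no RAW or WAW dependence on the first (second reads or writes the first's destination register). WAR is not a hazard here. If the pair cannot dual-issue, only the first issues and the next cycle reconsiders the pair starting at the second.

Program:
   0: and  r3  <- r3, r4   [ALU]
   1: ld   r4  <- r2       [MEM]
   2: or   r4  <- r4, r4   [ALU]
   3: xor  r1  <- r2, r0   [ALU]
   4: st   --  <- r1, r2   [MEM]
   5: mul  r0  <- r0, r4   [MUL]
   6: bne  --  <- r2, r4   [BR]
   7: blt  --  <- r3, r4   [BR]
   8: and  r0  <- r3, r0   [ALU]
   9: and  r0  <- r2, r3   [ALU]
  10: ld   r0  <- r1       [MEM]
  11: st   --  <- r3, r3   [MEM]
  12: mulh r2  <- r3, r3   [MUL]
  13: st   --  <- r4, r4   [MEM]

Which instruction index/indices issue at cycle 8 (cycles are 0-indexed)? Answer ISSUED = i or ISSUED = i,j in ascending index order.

  cy0 -> i0&i1 (and.ALU;ld.MEM) dual
  cy1 -> i2&i3 (or.ALU;xor.ALU) dual
  cy2 -> i4 (st.MEM) no-port MEM/MUL
  cy3 -> i5&i6 (mul.MUL;bne.BR) dual
  cy4 -> i7&i8 (blt.BR;and.ALU) dual
  cy5 -> i9 (and.ALU) WAW r0
  cy6 -> i10 (ld.MEM) no-port MEM/MEM
  cy7 -> i11 (st.MEM) no-port MEM/MUL
  cy8 -> i12 (mulh.MUL) no-port MUL/MEM
  cy9 -> i13 (st.MEM) tail

ISSUED = 12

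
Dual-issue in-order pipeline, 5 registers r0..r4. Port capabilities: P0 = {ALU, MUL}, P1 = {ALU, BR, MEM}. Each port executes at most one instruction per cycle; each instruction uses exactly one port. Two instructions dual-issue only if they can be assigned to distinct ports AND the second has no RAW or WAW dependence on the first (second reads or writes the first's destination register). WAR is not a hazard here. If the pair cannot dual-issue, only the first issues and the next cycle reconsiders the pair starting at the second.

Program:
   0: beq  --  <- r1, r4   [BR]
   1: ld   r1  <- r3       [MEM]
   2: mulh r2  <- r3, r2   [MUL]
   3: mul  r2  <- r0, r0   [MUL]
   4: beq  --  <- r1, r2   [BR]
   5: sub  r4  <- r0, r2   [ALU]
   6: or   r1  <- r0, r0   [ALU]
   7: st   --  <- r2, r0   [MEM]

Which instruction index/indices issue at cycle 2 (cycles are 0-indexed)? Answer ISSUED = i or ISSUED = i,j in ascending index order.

ISSUED = 3

  cy0 -> i0 (beq) no-port BR/MEM
  cy1 -> i1,i2 (ld/mulh) pair
  cy2 -> i3 (mul) RAW r2
  cy3 -> i4,i5 (beq/sub) pair
  cy4 -> i6,i7 (or/st) pair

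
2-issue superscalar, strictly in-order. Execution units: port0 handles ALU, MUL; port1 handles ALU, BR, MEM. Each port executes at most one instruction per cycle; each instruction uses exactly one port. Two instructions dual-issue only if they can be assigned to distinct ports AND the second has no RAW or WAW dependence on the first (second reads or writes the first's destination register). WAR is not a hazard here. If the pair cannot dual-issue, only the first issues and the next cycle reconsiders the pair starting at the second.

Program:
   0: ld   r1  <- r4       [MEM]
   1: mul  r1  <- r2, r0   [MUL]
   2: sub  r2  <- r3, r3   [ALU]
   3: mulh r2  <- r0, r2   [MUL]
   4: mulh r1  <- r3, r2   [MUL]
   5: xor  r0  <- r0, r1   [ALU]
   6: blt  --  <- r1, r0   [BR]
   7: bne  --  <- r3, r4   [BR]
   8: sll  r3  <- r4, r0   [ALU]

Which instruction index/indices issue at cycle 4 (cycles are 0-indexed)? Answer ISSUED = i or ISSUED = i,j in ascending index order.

[0] i0  ld.MEM  -- WAW r1
[1] i1+i2  mul.MUL sub.ALU  -- dual
[2] i3  mulh.MUL  -- no-port MUL/MUL
[3] i4  mulh.MUL  -- RAW r1
[4] i5  xor.ALU  -- RAW r0
[5] i6  blt.BR  -- no-port BR/BR
[6] i7+i8  bne.BR sll.ALU  -- dual

ISSUED = 5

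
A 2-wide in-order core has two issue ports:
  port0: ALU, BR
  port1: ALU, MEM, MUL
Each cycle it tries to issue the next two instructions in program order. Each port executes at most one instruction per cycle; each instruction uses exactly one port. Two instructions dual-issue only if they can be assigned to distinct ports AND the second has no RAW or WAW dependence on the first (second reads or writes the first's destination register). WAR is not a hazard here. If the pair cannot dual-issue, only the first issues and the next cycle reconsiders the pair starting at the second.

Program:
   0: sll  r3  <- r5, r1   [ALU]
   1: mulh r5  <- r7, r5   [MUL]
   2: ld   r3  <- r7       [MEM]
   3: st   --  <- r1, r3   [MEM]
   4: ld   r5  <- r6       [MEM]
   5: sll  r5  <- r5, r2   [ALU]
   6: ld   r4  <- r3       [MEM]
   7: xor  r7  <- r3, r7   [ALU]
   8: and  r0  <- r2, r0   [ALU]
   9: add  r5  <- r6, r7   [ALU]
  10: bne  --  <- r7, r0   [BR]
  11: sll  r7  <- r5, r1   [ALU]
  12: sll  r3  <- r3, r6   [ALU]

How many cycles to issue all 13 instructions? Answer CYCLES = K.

CYCLES = 8

0. sll+mulh @i0&i1  | dual
1. ld @i2  | no-port MEM/MEM
2. st @i3  | no-port MEM/MEM
3. ld @i4  | RAW+WAW r5
4. sll+ld @i5&i6  | dual
5. xor+and @i7&i8  | dual
6. add+bne @i9&i10  | dual
7. sll+sll @i11&i12  | dual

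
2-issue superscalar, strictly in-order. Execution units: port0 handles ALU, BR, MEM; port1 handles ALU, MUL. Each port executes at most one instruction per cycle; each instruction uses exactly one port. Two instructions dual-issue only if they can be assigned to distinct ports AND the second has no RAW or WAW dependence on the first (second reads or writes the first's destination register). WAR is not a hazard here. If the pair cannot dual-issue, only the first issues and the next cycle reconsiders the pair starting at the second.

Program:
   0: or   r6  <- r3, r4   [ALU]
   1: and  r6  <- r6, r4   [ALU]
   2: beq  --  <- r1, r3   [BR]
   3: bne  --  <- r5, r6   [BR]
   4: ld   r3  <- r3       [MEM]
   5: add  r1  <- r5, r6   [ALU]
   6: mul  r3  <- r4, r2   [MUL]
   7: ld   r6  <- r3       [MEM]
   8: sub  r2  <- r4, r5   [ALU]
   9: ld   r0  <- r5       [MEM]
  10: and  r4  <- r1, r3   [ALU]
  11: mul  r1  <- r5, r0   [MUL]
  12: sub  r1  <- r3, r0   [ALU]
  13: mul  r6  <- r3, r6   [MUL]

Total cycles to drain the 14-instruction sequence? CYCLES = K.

  cy0 -> i0 (or.ALU) RAW+WAW r6
  cy1 -> i1&i2 (and.ALU/beq.BR) pair
  cy2 -> i3 (bne.BR) no-port BR/MEM
  cy3 -> i4&i5 (ld.MEM/add.ALU) pair
  cy4 -> i6 (mul.MUL) RAW r3
  cy5 -> i7&i8 (ld.MEM/sub.ALU) pair
  cy6 -> i9&i10 (ld.MEM/and.ALU) pair
  cy7 -> i11 (mul.MUL) WAW r1
  cy8 -> i12&i13 (sub.ALU/mul.MUL) pair

CYCLES = 9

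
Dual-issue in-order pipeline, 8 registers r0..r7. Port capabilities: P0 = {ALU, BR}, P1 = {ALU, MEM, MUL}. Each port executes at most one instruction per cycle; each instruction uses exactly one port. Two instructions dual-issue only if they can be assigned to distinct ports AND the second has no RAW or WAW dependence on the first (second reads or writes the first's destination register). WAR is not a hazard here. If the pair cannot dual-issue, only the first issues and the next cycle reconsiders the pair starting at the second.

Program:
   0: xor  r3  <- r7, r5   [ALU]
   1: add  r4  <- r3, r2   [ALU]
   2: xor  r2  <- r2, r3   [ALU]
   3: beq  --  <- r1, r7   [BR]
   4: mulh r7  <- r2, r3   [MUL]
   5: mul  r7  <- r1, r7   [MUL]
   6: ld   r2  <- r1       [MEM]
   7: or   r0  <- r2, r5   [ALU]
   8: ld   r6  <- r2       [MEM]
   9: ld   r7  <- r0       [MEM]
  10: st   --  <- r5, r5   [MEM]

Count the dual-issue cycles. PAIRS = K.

  cy0 -> i0 (xor.ALU) RAW r3
  cy1 -> i1/i2 (add.ALU/xor.ALU) 2-wide
  cy2 -> i3/i4 (beq.BR/mulh.MUL) 2-wide
  cy3 -> i5 (mul.MUL) no-port MUL/MEM
  cy4 -> i6 (ld.MEM) RAW r2
  cy5 -> i7/i8 (or.ALU/ld.MEM) 2-wide
  cy6 -> i9 (ld.MEM) no-port MEM/MEM
  cy7 -> i10 (st.MEM) tail

PAIRS = 3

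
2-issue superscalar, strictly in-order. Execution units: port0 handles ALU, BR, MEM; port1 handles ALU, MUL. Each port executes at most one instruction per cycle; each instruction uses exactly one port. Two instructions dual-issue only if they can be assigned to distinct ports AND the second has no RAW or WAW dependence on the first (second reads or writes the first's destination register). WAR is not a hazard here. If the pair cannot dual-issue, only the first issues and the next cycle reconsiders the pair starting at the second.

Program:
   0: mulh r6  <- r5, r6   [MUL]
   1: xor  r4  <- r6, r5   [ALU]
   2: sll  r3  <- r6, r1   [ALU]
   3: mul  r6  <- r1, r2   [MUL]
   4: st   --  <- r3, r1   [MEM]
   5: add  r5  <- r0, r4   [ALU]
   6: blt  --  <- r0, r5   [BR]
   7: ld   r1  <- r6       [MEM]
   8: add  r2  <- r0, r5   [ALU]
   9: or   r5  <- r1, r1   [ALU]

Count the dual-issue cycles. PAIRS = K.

PAIRS = 3

  cy0 -> i0 (mulh) RAW r6
  cy1 -> i1/i2 (xor;sll) dual
  cy2 -> i3/i4 (mul;st) dual
  cy3 -> i5 (add) RAW r5
  cy4 -> i6 (blt) no-port BR/MEM
  cy5 -> i7/i8 (ld;add) dual
  cy6 -> i9 (or) tail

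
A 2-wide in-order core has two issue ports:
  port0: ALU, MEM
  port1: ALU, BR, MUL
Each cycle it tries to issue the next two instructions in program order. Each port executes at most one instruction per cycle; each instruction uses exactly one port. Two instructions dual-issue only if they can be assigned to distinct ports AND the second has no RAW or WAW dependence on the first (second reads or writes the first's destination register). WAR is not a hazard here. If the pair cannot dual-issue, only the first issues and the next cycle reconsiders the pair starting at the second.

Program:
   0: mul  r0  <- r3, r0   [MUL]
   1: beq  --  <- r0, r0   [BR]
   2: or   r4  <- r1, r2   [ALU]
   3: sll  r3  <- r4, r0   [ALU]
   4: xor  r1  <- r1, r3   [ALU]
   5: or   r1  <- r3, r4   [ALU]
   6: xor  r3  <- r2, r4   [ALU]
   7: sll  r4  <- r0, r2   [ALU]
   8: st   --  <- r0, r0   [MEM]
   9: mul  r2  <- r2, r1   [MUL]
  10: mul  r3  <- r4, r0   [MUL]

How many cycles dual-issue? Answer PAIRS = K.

c0: i0 mul.MUL  no-port MUL/BR
c1: i1+i2 beq.BR;or.ALU  pair
c2: i3 sll.ALU  RAW r3
c3: i4 xor.ALU  WAW r1
c4: i5+i6 or.ALU;xor.ALU  pair
c5: i7+i8 sll.ALU;st.MEM  pair
c6: i9 mul.MUL  no-port MUL/MUL
c7: i10 mul.MUL  tail

PAIRS = 3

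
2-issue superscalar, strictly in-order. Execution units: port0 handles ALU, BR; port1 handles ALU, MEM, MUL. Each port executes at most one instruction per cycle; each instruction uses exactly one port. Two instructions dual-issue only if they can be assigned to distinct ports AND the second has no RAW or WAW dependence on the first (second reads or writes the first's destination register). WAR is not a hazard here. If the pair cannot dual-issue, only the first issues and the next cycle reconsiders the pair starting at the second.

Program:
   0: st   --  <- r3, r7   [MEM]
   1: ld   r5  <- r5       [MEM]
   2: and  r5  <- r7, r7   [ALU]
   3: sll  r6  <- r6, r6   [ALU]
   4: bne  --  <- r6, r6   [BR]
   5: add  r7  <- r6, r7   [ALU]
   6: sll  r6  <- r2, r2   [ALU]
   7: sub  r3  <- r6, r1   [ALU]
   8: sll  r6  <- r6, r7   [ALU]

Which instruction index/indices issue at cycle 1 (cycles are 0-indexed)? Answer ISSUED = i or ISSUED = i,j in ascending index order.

ISSUED = 1

#0 head=0: st i0 no-port MEM/MEM
#1 head=1: ld i1 WAW r5
#2 head=2: and;sll i2&i3 dual
#3 head=4: bne;add i4&i5 dual
#4 head=6: sll i6 RAW r6
#5 head=7: sub;sll i7&i8 dual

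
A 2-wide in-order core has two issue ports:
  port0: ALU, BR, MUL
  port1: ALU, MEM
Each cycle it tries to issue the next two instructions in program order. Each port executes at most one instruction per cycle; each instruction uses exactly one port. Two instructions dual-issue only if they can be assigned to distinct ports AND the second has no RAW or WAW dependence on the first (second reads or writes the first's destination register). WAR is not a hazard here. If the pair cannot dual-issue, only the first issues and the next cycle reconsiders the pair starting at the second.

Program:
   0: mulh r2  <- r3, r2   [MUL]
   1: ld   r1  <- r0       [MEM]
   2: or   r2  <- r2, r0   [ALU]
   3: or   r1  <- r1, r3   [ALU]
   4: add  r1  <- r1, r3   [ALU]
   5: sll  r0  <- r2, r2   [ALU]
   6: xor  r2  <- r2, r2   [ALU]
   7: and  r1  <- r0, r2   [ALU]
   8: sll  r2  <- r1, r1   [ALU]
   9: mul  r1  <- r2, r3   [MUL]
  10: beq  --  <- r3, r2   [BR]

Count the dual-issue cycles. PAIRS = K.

PAIRS = 3

t=0 i0+i1:mulh.MUL+ld.MEM ; dual
t=1 i2+i3:or.ALU+or.ALU ; dual
t=2 i4+i5:add.ALU+sll.ALU ; dual
t=3 i6:xor.ALU ; RAW r2
t=4 i7:and.ALU ; RAW r1
t=5 i8:sll.ALU ; RAW r2
t=6 i9:mul.MUL ; no-port MUL/BR
t=7 i10:beq.BR ; tail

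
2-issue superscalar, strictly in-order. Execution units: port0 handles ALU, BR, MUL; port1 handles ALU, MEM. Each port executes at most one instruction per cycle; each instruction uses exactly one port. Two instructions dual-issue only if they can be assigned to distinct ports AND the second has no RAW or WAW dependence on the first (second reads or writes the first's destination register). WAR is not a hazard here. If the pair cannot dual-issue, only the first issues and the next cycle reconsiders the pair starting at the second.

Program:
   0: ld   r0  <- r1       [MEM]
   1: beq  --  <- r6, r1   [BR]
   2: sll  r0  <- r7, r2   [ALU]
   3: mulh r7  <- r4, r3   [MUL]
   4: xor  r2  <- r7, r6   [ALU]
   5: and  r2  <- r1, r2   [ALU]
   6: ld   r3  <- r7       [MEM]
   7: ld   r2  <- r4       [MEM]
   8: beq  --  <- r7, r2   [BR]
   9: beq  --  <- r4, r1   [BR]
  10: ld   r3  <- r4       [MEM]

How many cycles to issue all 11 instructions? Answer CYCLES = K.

c0: i0,i1 ld.MEM/beq.BR  2-wide
c1: i2,i3 sll.ALU/mulh.MUL  2-wide
c2: i4 xor.ALU  RAW+WAW r2
c3: i5,i6 and.ALU/ld.MEM  2-wide
c4: i7 ld.MEM  RAW r2
c5: i8 beq.BR  no-port BR/BR
c6: i9,i10 beq.BR/ld.MEM  2-wide

CYCLES = 7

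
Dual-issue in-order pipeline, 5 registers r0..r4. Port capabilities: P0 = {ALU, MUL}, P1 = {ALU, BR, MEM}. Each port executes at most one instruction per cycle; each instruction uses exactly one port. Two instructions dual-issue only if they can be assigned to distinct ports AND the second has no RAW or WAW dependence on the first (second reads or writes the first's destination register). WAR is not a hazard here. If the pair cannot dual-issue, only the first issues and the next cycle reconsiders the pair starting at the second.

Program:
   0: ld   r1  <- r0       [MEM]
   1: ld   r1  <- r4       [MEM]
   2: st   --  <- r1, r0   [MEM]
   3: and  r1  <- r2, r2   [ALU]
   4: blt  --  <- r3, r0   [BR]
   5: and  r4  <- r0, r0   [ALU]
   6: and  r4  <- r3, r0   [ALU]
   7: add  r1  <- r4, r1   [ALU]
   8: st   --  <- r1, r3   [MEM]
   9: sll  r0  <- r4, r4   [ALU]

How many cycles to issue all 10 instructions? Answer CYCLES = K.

CYCLES = 7

0. ld.MEM @i0  | no-port MEM/MEM
1. ld.MEM @i1  | no-port MEM/MEM
2. st.MEM;and.ALU @i2&i3  | dual
3. blt.BR;and.ALU @i4&i5  | dual
4. and.ALU @i6  | RAW r4
5. add.ALU @i7  | RAW r1
6. st.MEM;sll.ALU @i8&i9  | dual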